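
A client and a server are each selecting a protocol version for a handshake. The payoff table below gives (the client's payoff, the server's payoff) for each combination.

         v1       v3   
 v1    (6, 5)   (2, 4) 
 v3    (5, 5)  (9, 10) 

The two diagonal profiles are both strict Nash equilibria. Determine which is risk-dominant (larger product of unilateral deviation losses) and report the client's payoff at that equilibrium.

At both v1: the client loses 6 − 5 = 1 by deviating; the server loses 5 − 4 = 1. Product = 1·1 = 1.
At both v3: the client loses 9 − 2 = 7 by deviating; the server loses 10 − 5 = 5. Product = 7·5 = 35.
35 > 1, so both v3 is risk-dominant. The client's payoff there is 9.

9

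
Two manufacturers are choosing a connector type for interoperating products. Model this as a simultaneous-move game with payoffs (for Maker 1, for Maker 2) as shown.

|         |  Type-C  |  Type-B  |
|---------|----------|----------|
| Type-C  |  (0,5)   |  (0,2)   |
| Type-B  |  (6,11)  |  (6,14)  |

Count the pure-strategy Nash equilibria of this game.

1

Both Type-B: Maker 1 gets 6 (best alternative 0); Maker 2 gets 14 (best alternative 11). Neither deviates — NE.
Both Type-C is not a NE: Maker 1 would switch to Type-B (6 > 0).
No other cell survives both best-response checks, so there is 1 pure NE.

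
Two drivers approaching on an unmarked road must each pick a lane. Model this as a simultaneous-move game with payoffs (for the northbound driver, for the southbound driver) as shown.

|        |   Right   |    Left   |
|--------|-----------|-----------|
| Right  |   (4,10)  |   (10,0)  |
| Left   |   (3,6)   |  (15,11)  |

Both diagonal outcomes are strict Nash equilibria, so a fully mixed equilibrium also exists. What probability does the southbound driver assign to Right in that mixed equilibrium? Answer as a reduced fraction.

5/6

The southbound driver's mix q on Right must make the northbound driver indifferent between Right and Left.
The northbound driver's payoff from Right: 4q + 10(1−q). From Left: 3q + 15(1−q).
Set equal: 1q = 5(1−q) → q = 5/6.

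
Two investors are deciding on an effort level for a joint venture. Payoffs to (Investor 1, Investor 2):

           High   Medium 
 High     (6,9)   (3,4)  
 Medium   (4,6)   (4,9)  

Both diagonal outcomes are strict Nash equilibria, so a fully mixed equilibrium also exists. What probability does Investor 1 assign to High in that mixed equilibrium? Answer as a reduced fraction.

Investor 1's mix p on High must make Investor 2 indifferent between High and Medium.
Investor 2's payoff from High: 9p + 6(1−p). From Medium: 4p + 9(1−p).
Set equal: 5p = 3(1−p) → p = 3/8.

3/8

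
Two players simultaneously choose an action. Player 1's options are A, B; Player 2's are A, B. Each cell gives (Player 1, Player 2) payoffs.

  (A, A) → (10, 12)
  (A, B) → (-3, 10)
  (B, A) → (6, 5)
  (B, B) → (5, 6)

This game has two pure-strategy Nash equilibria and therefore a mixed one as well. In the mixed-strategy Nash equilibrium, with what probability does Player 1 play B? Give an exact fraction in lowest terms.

2/3

Player 1's mix p on A must make Player 2 indifferent between A and B.
Player 2's payoff from A: 12p + 5(1−p). From B: 10p + 6(1−p).
Set equal: 2p = 1(1−p) → p = 1/3.
Probability on B is 1 − 1/3 = 2/3.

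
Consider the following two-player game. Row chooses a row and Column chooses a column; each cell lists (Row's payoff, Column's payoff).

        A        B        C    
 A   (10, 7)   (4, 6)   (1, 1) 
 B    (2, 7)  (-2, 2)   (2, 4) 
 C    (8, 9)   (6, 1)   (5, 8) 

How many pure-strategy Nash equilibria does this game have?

Both A: Row gets 10 (best alternative 8); Column gets 7 (best alternative 6). Neither deviates — NE.
Both C is not a NE: Column would switch to A (9 > 8).
No other cell survives both best-response checks, so there is 1 pure NE.

1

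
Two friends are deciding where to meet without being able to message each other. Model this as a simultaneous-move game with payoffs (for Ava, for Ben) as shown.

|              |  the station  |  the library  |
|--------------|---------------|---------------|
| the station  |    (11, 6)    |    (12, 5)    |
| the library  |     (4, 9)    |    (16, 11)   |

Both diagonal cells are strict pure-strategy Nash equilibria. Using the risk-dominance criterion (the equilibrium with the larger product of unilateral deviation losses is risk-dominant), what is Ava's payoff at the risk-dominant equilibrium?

At both the station: Ava loses 11 − 4 = 7 by deviating; Ben loses 6 − 5 = 1. Product = 7·1 = 7.
At both the library: Ava loses 16 − 12 = 4 by deviating; Ben loses 11 − 9 = 2. Product = 4·2 = 8.
8 > 7, so both the library is risk-dominant. Ava's payoff there is 16.

16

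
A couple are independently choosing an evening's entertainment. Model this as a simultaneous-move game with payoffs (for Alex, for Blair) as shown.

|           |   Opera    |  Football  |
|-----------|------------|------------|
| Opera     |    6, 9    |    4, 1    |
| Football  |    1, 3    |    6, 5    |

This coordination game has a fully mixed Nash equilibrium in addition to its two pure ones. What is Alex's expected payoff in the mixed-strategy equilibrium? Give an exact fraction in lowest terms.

Blair mixes with probability q on Opera, chosen so Alex is indifferent: 6q + 4(1−q) = 1q + 6(1−q) gives q = 2/7.
Alex's expected payoff (from either row, since indifferent) is 6·2/7 + 4·5/7 = 32/7.

32/7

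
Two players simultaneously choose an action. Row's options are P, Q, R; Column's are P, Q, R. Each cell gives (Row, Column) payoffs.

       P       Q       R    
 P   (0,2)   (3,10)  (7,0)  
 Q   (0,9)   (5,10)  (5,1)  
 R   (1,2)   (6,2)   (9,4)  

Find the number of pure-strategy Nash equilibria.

1

Both R: Row gets 9 (best alternative 7); Column gets 4 (best alternative 2). Neither deviates — NE.
Both Q is not a NE: Row would switch to R (6 > 5).
No other cell survives both best-response checks, so there is 1 pure NE.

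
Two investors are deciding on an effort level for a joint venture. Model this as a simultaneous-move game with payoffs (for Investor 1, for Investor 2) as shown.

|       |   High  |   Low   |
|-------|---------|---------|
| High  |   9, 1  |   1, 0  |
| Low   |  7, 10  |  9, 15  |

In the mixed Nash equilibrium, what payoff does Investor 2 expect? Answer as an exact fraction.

5/2

Investor 1 mixes with probability p on High, chosen so Investor 2 is indifferent: 1p + 10(1−p) = 0p + 15(1−p) gives p = 5/6.
Investor 2's expected payoff is 1·5/6 + 10·1/6 = 5/2.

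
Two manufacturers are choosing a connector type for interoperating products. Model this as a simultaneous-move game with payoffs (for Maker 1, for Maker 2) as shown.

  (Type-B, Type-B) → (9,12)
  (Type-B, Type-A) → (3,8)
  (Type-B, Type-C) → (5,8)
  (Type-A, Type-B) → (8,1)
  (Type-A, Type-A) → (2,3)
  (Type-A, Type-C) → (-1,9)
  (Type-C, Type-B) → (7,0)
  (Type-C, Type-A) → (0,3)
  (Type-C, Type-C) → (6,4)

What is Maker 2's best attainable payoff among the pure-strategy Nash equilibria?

Both Type-B is a pure NE (Maker 1: 9 ≥ 8; Maker 2: 12 ≥ 8). Maker 2 gets 12.
Both Type-C is a pure NE (Maker 1: 6 ≥ 5; Maker 2: 4 ≥ 3). Maker 2 gets 4.
Every other cell has a profitable deviation for at least one player. Highest of {12, 4} is 12.

12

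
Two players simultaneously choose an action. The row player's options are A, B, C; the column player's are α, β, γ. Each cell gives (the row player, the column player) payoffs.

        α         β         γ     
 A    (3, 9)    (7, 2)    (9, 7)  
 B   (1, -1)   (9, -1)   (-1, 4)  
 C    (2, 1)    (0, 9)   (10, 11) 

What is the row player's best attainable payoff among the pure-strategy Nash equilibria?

10

(A, α) is a pure NE (the row player: 3 ≥ 2; the column player: 9 ≥ 7). The row player gets 3.
(C, γ) is a pure NE (the row player: 10 ≥ 9; the column player: 11 ≥ 9). The row player gets 10.
Every other cell has a profitable deviation for at least one player. Highest of {3, 10} is 10.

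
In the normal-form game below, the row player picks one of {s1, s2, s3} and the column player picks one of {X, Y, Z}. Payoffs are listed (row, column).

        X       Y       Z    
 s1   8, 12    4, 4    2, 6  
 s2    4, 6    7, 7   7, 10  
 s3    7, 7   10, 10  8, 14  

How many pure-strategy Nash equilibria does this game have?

2

(s1, X): the row player gets 8 (best alternative 7); the column player gets 12 (best alternative 6). Neither deviates — NE.
(s3, Z): the row player gets 8 (best alternative 7); the column player gets 14 (best alternative 10). Neither deviates — NE.
(s2, Y) is not a NE: the row player would switch to s3 (10 > 7).
No other cell survives both best-response checks, so there are 2 pure NE.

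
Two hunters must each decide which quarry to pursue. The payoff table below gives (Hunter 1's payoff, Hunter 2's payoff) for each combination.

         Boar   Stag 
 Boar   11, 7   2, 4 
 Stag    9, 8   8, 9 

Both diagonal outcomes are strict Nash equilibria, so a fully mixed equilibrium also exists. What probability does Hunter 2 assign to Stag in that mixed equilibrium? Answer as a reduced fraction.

1/4

Hunter 2's mix q on Boar must make Hunter 1 indifferent between Boar and Stag.
Hunter 1's payoff from Boar: 11q + 2(1−q). From Stag: 9q + 8(1−q).
Set equal: 2q = 6(1−q) → q = 6/8 = 3/4.
Probability on Stag is 1 − 3/4 = 1/4.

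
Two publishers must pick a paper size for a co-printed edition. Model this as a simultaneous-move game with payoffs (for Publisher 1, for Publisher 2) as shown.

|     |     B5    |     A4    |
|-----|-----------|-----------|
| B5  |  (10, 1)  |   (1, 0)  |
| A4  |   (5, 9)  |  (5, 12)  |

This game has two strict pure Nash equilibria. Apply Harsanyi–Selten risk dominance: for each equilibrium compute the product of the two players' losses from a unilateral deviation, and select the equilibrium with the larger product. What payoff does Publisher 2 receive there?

At both B5: Publisher 1 loses 10 − 5 = 5 by deviating; Publisher 2 loses 1 − 0 = 1. Product = 5·1 = 5.
At both A4: Publisher 1 loses 5 − 1 = 4 by deviating; Publisher 2 loses 12 − 9 = 3. Product = 4·3 = 12.
12 > 5, so both A4 is risk-dominant. Publisher 2's payoff there is 12.

12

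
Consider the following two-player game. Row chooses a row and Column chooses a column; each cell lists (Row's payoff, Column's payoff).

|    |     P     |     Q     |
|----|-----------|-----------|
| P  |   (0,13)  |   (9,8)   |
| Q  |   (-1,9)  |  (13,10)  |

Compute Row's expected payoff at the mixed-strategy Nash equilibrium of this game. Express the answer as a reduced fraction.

9/5

Column mixes with probability q on P, chosen so Row is indifferent: 0q + 9(1−q) = (-1)q + 13(1−q) gives q = 4/5.
Row's expected payoff (from either row, since indifferent) is 0·4/5 + 9·1/5 = 9/5.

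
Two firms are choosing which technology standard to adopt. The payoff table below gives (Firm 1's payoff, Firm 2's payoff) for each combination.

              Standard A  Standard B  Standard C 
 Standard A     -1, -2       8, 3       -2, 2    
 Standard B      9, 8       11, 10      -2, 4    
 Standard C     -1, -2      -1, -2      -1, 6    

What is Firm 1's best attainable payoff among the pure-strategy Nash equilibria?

11

Both Standard B is a pure NE (Firm 1: 11 ≥ 8; Firm 2: 10 ≥ 8). Firm 1 gets 11.
Both Standard C is a pure NE (Firm 1: -1 ≥ -2; Firm 2: 6 ≥ -2). Firm 1 gets -1.
Every other cell has a profitable deviation for at least one player. Highest of {11, -1} is 11.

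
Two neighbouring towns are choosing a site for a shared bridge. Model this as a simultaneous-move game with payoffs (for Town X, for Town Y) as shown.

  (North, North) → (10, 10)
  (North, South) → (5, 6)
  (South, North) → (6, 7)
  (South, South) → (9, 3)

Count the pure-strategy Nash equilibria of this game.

1

Both North: Town X gets 10 (best alternative 6); Town Y gets 10 (best alternative 6). Neither deviates — NE.
Both South is not a NE: Town Y would switch to North (7 > 3).
No other cell survives both best-response checks, so there is 1 pure NE.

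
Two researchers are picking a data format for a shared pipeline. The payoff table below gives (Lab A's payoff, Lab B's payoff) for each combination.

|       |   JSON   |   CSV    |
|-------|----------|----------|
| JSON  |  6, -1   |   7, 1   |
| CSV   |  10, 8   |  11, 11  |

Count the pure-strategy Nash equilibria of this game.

Both CSV: Lab A gets 11 (best alternative 7); Lab B gets 11 (best alternative 8). Neither deviates — NE.
Both JSON is not a NE: Lab A would switch to CSV (10 > 6).
No other cell survives both best-response checks, so there is 1 pure NE.

1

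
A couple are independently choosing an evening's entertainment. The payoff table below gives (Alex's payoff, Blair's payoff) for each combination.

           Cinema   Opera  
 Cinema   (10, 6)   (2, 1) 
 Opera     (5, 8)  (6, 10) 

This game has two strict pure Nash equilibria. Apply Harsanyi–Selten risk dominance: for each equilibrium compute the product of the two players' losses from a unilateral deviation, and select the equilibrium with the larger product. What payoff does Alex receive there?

At both Cinema: Alex loses 10 − 5 = 5 by deviating; Blair loses 6 − 1 = 5. Product = 5·5 = 25.
At both Opera: Alex loses 6 − 2 = 4 by deviating; Blair loses 10 − 8 = 2. Product = 4·2 = 8.
25 > 8, so both Cinema is risk-dominant. Alex's payoff there is 10.

10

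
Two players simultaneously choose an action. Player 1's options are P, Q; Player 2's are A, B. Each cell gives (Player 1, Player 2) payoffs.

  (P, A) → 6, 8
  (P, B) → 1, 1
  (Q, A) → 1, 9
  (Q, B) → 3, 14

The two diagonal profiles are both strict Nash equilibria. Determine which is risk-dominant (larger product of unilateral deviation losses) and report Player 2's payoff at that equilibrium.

8

At (P, A): Player 1 loses 6 − 1 = 5 by deviating; Player 2 loses 8 − 1 = 7. Product = 5·7 = 35.
At (Q, B): Player 1 loses 3 − 1 = 2 by deviating; Player 2 loses 14 − 9 = 5. Product = 2·5 = 10.
35 > 10, so (P, A) is risk-dominant. Player 2's payoff there is 8.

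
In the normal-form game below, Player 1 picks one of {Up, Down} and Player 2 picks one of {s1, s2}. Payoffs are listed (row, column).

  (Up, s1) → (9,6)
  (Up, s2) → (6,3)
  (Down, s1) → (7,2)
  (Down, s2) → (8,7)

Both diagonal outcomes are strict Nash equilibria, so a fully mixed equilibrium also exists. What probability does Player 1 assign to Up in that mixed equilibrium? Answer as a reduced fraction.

5/8

Player 1's mix p on Up must make Player 2 indifferent between s1 and s2.
Player 2's payoff from s1: 6p + 2(1−p). From s2: 3p + 7(1−p).
Set equal: 3p = 5(1−p) → p = 5/8.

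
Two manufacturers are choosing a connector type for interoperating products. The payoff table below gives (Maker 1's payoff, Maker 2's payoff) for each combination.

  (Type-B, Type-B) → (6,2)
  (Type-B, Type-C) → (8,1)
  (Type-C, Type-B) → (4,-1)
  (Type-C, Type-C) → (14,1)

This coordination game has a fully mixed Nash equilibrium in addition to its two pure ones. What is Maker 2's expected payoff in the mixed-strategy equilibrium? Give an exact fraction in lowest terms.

1

Maker 1 mixes with probability p on Type-B, chosen so Maker 2 is indifferent: 2p + (-1)(1−p) = 1p + 1(1−p) gives p = 2/3.
Maker 2's expected payoff is 2·2/3 + (-1)·1/3 = 1.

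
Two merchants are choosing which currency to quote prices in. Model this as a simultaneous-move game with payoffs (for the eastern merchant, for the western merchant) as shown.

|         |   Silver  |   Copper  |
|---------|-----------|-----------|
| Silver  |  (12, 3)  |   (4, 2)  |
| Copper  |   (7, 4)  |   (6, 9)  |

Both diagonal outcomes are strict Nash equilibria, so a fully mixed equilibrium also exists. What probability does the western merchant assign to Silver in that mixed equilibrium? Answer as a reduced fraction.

2/7

The western merchant's mix q on Silver must make the eastern merchant indifferent between Silver and Copper.
The eastern merchant's payoff from Silver: 12q + 4(1−q). From Copper: 7q + 6(1−q).
Set equal: 5q = 2(1−q) → q = 2/7.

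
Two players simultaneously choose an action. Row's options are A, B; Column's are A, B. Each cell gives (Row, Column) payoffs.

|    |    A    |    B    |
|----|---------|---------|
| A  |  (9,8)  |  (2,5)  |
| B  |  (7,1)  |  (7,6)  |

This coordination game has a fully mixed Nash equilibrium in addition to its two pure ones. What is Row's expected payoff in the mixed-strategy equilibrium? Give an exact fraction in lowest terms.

Column mixes with probability q on A, chosen so Row is indifferent: 9q + 2(1−q) = 7q + 7(1−q) gives q = 5/7.
Row's expected payoff (from either row, since indifferent) is 9·5/7 + 2·2/7 = 7.

7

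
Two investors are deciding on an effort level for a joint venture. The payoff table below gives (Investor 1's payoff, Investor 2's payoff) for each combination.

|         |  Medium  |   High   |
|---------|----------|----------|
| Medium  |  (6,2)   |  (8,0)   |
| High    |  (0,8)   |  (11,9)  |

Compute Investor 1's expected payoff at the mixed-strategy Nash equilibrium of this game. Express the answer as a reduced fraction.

22/3

Investor 2 mixes with probability q on Medium, chosen so Investor 1 is indifferent: 6q + 8(1−q) = 0q + 11(1−q) gives q = 1/3.
Investor 1's expected payoff (from either row, since indifferent) is 6·1/3 + 8·2/3 = 22/3.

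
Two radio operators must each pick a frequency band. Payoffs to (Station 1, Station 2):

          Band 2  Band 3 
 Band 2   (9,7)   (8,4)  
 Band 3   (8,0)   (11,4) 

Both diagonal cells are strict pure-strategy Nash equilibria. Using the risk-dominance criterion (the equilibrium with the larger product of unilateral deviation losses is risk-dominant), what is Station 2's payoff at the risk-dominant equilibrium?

4

At both Band 2: Station 1 loses 9 − 8 = 1 by deviating; Station 2 loses 7 − 4 = 3. Product = 1·3 = 3.
At both Band 3: Station 1 loses 11 − 8 = 3 by deviating; Station 2 loses 4 − 0 = 4. Product = 3·4 = 12.
12 > 3, so both Band 3 is risk-dominant. Station 2's payoff there is 4.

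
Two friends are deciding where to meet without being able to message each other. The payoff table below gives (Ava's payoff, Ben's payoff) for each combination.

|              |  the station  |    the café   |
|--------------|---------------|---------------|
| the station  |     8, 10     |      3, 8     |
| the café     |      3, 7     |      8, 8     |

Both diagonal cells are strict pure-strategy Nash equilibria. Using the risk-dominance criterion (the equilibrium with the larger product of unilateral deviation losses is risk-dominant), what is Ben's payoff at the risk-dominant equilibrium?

10

At both the station: Ava loses 8 − 3 = 5 by deviating; Ben loses 10 − 8 = 2. Product = 5·2 = 10.
At both the café: Ava loses 8 − 3 = 5 by deviating; Ben loses 8 − 7 = 1. Product = 5·1 = 5.
10 > 5, so both the station is risk-dominant. Ben's payoff there is 10.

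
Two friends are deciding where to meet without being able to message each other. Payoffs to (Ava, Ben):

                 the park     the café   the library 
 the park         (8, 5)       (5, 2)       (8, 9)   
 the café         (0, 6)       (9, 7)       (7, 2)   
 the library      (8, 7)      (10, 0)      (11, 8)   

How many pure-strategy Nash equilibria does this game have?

Both the library: Ava gets 11 (best alternative 8); Ben gets 8 (best alternative 7). Neither deviates — NE.
Both the park is not a NE: Ben would switch to the library (9 > 5).
No other cell survives both best-response checks, so there is 1 pure NE.

1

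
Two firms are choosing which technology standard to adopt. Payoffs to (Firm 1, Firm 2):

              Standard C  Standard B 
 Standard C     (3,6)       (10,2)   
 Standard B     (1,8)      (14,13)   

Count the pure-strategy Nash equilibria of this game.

Both Standard C: Firm 1 gets 3 (best alternative 1); Firm 2 gets 6 (best alternative 2). Neither deviates — NE.
Both Standard B: Firm 1 gets 14 (best alternative 10); Firm 2 gets 13 (best alternative 8). Neither deviates — NE.
(Standard C, Standard B) is not a NE: Firm 1 would switch to Standard B (14 > 10).
No other cell survives both best-response checks, so there are 2 pure NE.

2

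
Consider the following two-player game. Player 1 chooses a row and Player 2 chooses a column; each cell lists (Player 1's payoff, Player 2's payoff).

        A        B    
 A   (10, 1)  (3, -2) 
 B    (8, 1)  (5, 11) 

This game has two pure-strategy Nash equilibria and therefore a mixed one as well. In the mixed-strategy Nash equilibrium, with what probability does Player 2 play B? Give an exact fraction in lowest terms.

Player 2's mix q on A must make Player 1 indifferent between A and B.
Player 1's payoff from A: 10q + 3(1−q). From B: 8q + 5(1−q).
Set equal: 2q = 2(1−q) → q = 2/4 = 1/2.
Probability on B is 1 − 1/2 = 1/2.

1/2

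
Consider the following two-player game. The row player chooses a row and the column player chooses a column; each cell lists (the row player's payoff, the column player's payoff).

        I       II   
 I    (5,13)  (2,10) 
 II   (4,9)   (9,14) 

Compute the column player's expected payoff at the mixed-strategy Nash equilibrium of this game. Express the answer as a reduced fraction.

23/2

The row player mixes with probability p on I, chosen so the column player is indifferent: 13p + 9(1−p) = 10p + 14(1−p) gives p = 5/8.
The column player's expected payoff is 13·5/8 + 9·3/8 = 23/2.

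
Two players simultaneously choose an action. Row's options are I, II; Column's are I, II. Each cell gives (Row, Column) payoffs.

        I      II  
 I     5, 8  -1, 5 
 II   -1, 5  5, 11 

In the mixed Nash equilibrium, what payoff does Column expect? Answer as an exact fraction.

Row mixes with probability p on I, chosen so Column is indifferent: 8p + 5(1−p) = 5p + 11(1−p) gives p = 2/3.
Column's expected payoff is 8·2/3 + 5·1/3 = 7.

7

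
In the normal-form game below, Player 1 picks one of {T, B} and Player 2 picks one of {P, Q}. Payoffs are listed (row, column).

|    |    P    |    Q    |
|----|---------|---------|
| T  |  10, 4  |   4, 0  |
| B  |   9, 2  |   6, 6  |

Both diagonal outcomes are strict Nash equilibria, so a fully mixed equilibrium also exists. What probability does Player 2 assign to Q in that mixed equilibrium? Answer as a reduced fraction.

Player 2's mix q on P must make Player 1 indifferent between T and B.
Player 1's payoff from T: 10q + 4(1−q). From B: 9q + 6(1−q).
Set equal: 1q = 2(1−q) → q = 2/3.
Probability on Q is 1 − 2/3 = 1/3.

1/3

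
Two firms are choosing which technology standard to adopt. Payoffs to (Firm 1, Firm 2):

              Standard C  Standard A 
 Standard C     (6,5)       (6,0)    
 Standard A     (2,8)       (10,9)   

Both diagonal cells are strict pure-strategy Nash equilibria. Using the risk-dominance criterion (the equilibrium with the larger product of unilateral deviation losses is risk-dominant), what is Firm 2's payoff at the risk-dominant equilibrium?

5

At both Standard C: Firm 1 loses 6 − 2 = 4 by deviating; Firm 2 loses 5 − 0 = 5. Product = 4·5 = 20.
At both Standard A: Firm 1 loses 10 − 6 = 4 by deviating; Firm 2 loses 9 − 8 = 1. Product = 4·1 = 4.
20 > 4, so both Standard C is risk-dominant. Firm 2's payoff there is 5.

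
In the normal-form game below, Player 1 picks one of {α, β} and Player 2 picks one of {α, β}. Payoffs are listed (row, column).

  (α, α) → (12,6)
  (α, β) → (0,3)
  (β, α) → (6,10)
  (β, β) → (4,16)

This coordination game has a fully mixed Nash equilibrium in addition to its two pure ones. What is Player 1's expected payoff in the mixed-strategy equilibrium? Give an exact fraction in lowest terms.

24/5

Player 2 mixes with probability q on α, chosen so Player 1 is indifferent: 12q + 0(1−q) = 6q + 4(1−q) gives q = 2/5.
Player 1's expected payoff (from either row, since indifferent) is 12·2/5 + 0·3/5 = 24/5.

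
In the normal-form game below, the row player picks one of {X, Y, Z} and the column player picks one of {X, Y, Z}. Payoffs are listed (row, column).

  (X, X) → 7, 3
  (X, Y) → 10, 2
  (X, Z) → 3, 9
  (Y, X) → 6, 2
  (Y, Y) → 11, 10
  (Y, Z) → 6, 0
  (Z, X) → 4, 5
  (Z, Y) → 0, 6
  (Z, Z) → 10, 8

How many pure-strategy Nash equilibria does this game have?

2

Both Y: the row player gets 11 (best alternative 10); the column player gets 10 (best alternative 2). Neither deviates — NE.
Both Z: the row player gets 10 (best alternative 6); the column player gets 8 (best alternative 6). Neither deviates — NE.
Both X is not a NE: the column player would switch to Z (9 > 3).
No other cell survives both best-response checks, so there are 2 pure NE.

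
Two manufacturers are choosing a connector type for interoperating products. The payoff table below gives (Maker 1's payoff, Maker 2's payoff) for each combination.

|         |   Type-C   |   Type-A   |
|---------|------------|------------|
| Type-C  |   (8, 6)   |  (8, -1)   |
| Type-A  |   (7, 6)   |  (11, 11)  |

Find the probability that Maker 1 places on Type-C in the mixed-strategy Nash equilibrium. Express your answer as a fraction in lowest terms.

5/12

Maker 1's mix p on Type-C must make Maker 2 indifferent between Type-C and Type-A.
Maker 2's payoff from Type-C: 6p + 6(1−p). From Type-A: (-1)p + 11(1−p).
Set equal: 7p = 5(1−p) → p = 5/12.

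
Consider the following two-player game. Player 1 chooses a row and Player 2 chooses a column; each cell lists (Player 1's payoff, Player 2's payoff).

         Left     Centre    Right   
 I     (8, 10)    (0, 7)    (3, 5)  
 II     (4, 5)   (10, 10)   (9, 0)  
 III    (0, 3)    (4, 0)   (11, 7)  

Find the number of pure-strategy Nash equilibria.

3

(I, Left): Player 1 gets 8 (best alternative 4); Player 2 gets 10 (best alternative 7). Neither deviates — NE.
(II, Centre): Player 1 gets 10 (best alternative 4); Player 2 gets 10 (best alternative 5). Neither deviates — NE.
(III, Right): Player 1 gets 11 (best alternative 9); Player 2 gets 7 (best alternative 3). Neither deviates — NE.
(II, Left) is not a NE: Player 1 would switch to I (8 > 4).
No other cell survives both best-response checks, so there are 3 pure NE.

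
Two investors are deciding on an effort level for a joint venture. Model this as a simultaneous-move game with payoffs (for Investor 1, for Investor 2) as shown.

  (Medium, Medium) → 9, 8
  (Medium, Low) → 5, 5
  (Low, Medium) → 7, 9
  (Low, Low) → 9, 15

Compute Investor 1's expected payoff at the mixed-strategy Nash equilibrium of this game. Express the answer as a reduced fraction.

23/3

Investor 2 mixes with probability q on Medium, chosen so Investor 1 is indifferent: 9q + 5(1−q) = 7q + 9(1−q) gives q = 2/3.
Investor 1's expected payoff (from either row, since indifferent) is 9·2/3 + 5·1/3 = 23/3.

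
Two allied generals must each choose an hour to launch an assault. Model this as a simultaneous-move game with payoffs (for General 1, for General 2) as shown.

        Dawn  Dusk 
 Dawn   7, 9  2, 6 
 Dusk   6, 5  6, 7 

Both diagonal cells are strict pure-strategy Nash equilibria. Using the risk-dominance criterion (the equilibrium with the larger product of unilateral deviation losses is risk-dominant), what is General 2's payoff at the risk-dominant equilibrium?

At both Dawn: General 1 loses 7 − 6 = 1 by deviating; General 2 loses 9 − 6 = 3. Product = 1·3 = 3.
At both Dusk: General 1 loses 6 − 2 = 4 by deviating; General 2 loses 7 − 5 = 2. Product = 4·2 = 8.
8 > 3, so both Dusk is risk-dominant. General 2's payoff there is 7.

7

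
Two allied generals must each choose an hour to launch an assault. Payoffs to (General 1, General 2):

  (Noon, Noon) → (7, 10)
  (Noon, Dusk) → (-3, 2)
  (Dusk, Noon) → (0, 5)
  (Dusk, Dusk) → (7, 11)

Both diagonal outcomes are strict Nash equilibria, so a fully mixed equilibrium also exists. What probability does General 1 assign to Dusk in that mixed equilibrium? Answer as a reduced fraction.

General 1's mix p on Noon must make General 2 indifferent between Noon and Dusk.
General 2's payoff from Noon: 10p + 5(1−p). From Dusk: 2p + 11(1−p).
Set equal: 8p = 6(1−p) → p = 6/14 = 3/7.
Probability on Dusk is 1 − 3/7 = 4/7.

4/7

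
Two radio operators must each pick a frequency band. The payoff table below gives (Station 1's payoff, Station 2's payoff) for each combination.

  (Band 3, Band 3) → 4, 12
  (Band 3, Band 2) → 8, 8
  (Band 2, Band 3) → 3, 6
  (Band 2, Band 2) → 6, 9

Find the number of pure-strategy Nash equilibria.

Both Band 3: Station 1 gets 4 (best alternative 3); Station 2 gets 12 (best alternative 8). Neither deviates — NE.
Both Band 2 is not a NE: Station 1 would switch to Band 3 (8 > 6).
No other cell survives both best-response checks, so there is 1 pure NE.

1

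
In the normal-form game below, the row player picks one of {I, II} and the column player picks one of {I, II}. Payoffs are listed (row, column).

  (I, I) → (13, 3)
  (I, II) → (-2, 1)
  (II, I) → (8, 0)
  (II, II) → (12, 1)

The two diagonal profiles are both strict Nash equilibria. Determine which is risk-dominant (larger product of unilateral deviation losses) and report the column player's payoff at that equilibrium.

1

At both I: the row player loses 13 − 8 = 5 by deviating; the column player loses 3 − 1 = 2. Product = 5·2 = 10.
At both II: the row player loses 12 − (-2) = 14 by deviating; the column player loses 1 − 0 = 1. Product = 14·1 = 14.
14 > 10, so both II is risk-dominant. The column player's payoff there is 1.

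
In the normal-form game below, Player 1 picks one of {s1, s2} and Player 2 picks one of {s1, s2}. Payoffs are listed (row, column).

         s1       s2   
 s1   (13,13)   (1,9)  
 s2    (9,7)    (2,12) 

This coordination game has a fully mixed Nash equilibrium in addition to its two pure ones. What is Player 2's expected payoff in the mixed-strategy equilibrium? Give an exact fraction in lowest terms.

31/3

Player 1 mixes with probability p on s1, chosen so Player 2 is indifferent: 13p + 7(1−p) = 9p + 12(1−p) gives p = 5/9.
Player 2's expected payoff is 13·5/9 + 7·4/9 = 31/3.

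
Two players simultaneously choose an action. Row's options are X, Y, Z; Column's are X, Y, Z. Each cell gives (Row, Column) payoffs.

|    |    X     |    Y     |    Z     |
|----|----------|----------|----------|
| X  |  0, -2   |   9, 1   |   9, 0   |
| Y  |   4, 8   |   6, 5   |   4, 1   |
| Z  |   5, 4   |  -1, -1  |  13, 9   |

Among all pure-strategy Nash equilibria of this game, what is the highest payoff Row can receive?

(X, Y) is a pure NE (Row: 9 ≥ 6; Column: 1 ≥ 0). Row gets 9.
Both Z is a pure NE (Row: 13 ≥ 9; Column: 9 ≥ 4). Row gets 13.
Every other cell has a profitable deviation for at least one player. Highest of {9, 13} is 13.

13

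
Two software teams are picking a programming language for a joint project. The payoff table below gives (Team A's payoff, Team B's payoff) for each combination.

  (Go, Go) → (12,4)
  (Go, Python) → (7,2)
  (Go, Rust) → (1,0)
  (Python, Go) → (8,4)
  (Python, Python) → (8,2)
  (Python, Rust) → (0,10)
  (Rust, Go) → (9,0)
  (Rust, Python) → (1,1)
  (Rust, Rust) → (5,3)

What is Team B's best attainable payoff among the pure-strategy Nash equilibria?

Both Go is a pure NE (Team A: 12 ≥ 9; Team B: 4 ≥ 2). Team B gets 4.
Both Rust is a pure NE (Team A: 5 ≥ 1; Team B: 3 ≥ 1). Team B gets 3.
Every other cell has a profitable deviation for at least one player. Highest of {4, 3} is 4.

4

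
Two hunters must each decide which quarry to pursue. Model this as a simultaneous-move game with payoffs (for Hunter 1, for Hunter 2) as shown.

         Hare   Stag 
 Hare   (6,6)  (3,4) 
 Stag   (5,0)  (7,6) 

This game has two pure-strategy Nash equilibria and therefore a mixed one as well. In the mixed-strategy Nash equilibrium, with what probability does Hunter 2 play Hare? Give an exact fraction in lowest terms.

Hunter 2's mix q on Hare must make Hunter 1 indifferent between Hare and Stag.
Hunter 1's payoff from Hare: 6q + 3(1−q). From Stag: 5q + 7(1−q).
Set equal: 1q = 4(1−q) → q = 4/5.

4/5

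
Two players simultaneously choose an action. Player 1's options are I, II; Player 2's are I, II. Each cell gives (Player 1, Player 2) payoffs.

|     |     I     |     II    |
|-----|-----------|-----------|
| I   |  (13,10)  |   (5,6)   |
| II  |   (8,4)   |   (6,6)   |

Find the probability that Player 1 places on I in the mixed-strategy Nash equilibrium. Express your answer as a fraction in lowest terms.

Player 1's mix p on I must make Player 2 indifferent between I and II.
Player 2's payoff from I: 10p + 4(1−p). From II: 6p + 6(1−p).
Set equal: 4p = 2(1−p) → p = 2/6 = 1/3.

1/3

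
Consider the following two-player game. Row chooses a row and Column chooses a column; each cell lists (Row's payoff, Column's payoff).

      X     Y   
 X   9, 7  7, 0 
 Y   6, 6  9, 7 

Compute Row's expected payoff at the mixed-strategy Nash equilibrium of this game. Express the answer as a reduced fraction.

Column mixes with probability q on X, chosen so Row is indifferent: 9q + 7(1−q) = 6q + 9(1−q) gives q = 2/5.
Row's expected payoff (from either row, since indifferent) is 9·2/5 + 7·3/5 = 39/5.

39/5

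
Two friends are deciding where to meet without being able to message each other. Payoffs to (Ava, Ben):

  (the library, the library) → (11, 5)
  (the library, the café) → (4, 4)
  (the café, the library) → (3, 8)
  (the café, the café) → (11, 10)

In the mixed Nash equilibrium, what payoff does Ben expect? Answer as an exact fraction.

6

Ava mixes with probability p on the library, chosen so Ben is indifferent: 5p + 8(1−p) = 4p + 10(1−p) gives p = 2/3.
Ben's expected payoff is 5·2/3 + 8·1/3 = 6.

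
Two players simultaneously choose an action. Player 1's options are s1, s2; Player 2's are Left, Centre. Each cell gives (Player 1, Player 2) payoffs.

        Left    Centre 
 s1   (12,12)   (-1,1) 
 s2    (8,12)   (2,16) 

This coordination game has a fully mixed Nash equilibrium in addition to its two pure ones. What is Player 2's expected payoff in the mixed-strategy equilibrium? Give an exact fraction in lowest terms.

12

Player 1 mixes with probability p on s1, chosen so Player 2 is indifferent: 12p + 12(1−p) = 1p + 16(1−p) gives p = 4/15.
Player 2's expected payoff is 12·4/15 + 12·11/15 = 12.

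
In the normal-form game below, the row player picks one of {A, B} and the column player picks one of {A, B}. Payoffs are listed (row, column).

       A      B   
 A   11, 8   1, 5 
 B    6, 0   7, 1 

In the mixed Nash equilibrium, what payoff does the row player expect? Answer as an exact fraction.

The column player mixes with probability q on A, chosen so the row player is indifferent: 11q + 1(1−q) = 6q + 7(1−q) gives q = 6/11.
The row player's expected payoff (from either row, since indifferent) is 11·6/11 + 1·5/11 = 71/11.

71/11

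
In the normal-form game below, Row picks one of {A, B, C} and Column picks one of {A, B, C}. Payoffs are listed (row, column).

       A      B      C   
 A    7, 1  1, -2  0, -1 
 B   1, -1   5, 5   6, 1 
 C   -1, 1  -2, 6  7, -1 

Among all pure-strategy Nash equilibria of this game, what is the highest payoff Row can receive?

Both A is a pure NE (Row: 7 ≥ 1; Column: 1 ≥ -1). Row gets 7.
Both B is a pure NE (Row: 5 ≥ 1; Column: 5 ≥ 1). Row gets 5.
Every other cell has a profitable deviation for at least one player. Highest of {7, 5} is 7.

7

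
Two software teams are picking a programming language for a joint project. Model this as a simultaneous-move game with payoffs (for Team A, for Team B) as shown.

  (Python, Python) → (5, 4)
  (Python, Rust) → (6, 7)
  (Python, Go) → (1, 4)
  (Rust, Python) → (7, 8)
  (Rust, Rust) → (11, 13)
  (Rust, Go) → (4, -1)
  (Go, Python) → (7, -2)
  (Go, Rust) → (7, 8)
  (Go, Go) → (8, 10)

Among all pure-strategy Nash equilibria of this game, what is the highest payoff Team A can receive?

Both Rust is a pure NE (Team A: 11 ≥ 7; Team B: 13 ≥ 8). Team A gets 11.
Both Go is a pure NE (Team A: 8 ≥ 4; Team B: 10 ≥ 8). Team A gets 8.
Every other cell has a profitable deviation for at least one player. Highest of {11, 8} is 11.

11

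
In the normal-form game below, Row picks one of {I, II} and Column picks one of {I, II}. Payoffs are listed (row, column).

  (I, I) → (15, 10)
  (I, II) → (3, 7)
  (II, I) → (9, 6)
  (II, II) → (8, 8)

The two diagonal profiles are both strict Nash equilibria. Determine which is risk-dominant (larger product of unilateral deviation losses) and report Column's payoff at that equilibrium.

At both I: Row loses 15 − 9 = 6 by deviating; Column loses 10 − 7 = 3. Product = 6·3 = 18.
At both II: Row loses 8 − 3 = 5 by deviating; Column loses 8 − 6 = 2. Product = 5·2 = 10.
18 > 10, so both I is risk-dominant. Column's payoff there is 10.

10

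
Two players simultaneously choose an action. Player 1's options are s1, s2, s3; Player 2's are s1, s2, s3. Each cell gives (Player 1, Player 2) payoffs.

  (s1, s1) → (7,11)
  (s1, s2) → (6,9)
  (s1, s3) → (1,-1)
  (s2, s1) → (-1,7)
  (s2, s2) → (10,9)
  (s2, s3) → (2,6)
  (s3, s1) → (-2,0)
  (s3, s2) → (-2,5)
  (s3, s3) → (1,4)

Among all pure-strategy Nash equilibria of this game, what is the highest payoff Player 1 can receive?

Both s1 is a pure NE (Player 1: 7 ≥ -1; Player 2: 11 ≥ 9). Player 1 gets 7.
Both s2 is a pure NE (Player 1: 10 ≥ 6; Player 2: 9 ≥ 7). Player 1 gets 10.
Every other cell has a profitable deviation for at least one player. Highest of {7, 10} is 10.

10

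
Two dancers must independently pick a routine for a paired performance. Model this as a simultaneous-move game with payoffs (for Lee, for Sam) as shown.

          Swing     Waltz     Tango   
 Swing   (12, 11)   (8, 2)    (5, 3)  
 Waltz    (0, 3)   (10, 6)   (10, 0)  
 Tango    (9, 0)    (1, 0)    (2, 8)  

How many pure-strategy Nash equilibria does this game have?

Both Swing: Lee gets 12 (best alternative 9); Sam gets 11 (best alternative 3). Neither deviates — NE.
Both Waltz: Lee gets 10 (best alternative 8); Sam gets 6 (best alternative 3). Neither deviates — NE.
Both Tango is not a NE: Lee would switch to Waltz (10 > 2).
No other cell survives both best-response checks, so there are 2 pure NE.

2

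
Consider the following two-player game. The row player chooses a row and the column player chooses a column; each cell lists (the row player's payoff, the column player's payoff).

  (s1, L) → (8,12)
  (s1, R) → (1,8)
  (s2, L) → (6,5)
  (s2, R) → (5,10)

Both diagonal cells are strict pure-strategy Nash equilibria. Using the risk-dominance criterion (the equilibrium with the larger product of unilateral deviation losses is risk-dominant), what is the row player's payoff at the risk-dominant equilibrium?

5

At (s1, L): the row player loses 8 − 6 = 2 by deviating; the column player loses 12 − 8 = 4. Product = 2·4 = 8.
At (s2, R): the row player loses 5 − 1 = 4 by deviating; the column player loses 10 − 5 = 5. Product = 4·5 = 20.
20 > 8, so (s2, R) is risk-dominant. The row player's payoff there is 5.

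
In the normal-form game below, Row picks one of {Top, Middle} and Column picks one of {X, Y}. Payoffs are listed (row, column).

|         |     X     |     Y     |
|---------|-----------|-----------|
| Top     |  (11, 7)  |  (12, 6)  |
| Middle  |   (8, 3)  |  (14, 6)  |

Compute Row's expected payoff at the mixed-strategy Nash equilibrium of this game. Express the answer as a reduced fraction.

Column mixes with probability q on X, chosen so Row is indifferent: 11q + 12(1−q) = 8q + 14(1−q) gives q = 2/5.
Row's expected payoff (from either row, since indifferent) is 11·2/5 + 12·3/5 = 58/5.

58/5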